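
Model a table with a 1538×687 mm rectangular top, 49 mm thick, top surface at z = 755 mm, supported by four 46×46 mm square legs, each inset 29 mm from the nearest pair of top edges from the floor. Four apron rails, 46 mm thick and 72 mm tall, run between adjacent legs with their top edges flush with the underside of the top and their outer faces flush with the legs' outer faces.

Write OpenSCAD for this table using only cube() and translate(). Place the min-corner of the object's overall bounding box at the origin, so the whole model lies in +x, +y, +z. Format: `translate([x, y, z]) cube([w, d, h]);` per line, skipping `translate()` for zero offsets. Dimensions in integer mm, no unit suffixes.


translate([0, 0, 706]) cube([1538, 687, 49]);
translate([29, 29, 0]) cube([46, 46, 706]);
translate([1463, 29, 0]) cube([46, 46, 706]);
translate([29, 612, 0]) cube([46, 46, 706]);
translate([1463, 612, 0]) cube([46, 46, 706]);
translate([75, 29, 634]) cube([1388, 46, 72]);
translate([75, 612, 634]) cube([1388, 46, 72]);
translate([29, 75, 634]) cube([46, 537, 72]);
translate([1463, 75, 634]) cube([46, 537, 72]);


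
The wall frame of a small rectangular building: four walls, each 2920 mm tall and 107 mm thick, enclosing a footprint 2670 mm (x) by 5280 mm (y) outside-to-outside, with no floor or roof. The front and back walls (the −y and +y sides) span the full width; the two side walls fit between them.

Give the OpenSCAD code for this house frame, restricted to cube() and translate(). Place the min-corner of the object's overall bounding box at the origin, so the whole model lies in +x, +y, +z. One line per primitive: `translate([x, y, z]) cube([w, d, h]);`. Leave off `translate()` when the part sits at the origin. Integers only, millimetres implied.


cube([2670, 107, 2920]);
translate([0, 5173, 0]) cube([2670, 107, 2920]);
translate([0, 107, 0]) cube([107, 5066, 2920]);
translate([2563, 107, 0]) cube([107, 5066, 2920]);


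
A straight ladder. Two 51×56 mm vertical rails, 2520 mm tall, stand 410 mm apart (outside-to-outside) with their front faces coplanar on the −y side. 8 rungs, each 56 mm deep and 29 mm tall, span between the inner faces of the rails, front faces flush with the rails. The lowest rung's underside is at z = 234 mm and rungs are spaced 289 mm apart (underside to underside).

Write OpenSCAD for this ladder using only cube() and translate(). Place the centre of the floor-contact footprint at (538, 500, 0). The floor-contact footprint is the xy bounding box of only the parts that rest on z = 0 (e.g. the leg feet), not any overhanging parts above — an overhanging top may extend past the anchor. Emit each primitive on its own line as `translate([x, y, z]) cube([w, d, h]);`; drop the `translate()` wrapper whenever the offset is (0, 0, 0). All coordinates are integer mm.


// rung span = 410 - 2*51 = 308
// rung[k] z = 234 + k*289
translate([333, 472, 0]) cube([51, 56, 2520]);
translate([692, 472, 0]) cube([51, 56, 2520]);
translate([384, 472, 234]) cube([308, 56, 29]);
translate([384, 472, 523]) cube([308, 56, 29]);
translate([384, 472, 812]) cube([308, 56, 29]);
translate([384, 472, 1101]) cube([308, 56, 29]);
translate([384, 472, 1390]) cube([308, 56, 29]);
translate([384, 472, 1679]) cube([308, 56, 29]);
translate([384, 472, 1968]) cube([308, 56, 29]);
translate([384, 472, 2257]) cube([308, 56, 29]);


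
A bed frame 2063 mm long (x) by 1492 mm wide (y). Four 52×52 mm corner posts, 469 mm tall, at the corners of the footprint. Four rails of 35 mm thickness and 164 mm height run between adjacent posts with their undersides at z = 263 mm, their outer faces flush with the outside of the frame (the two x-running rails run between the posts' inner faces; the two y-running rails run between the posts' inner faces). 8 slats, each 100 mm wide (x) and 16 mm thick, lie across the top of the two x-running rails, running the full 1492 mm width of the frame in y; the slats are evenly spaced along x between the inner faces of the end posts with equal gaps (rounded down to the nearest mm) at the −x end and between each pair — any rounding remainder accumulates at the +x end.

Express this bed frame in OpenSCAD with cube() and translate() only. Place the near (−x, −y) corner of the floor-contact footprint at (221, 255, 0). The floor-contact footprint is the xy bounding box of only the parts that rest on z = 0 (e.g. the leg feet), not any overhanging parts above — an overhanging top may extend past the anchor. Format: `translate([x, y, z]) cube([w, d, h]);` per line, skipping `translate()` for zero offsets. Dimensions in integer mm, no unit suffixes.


translate([221, 255, 0]) cube([52, 52, 469]);
translate([221, 1695, 0]) cube([52, 52, 469]);
translate([2232, 255, 0]) cube([52, 52, 469]);
translate([2232, 1695, 0]) cube([52, 52, 469]);
translate([273, 255, 263]) cube([1959, 35, 164]);
translate([273, 1712, 263]) cube([1959, 35, 164]);
translate([221, 307, 263]) cube([35, 1388, 164]);
translate([2249, 307, 263]) cube([35, 1388, 164]);
translate([401, 255, 427]) cube([100, 1492, 16]);
translate([629, 255, 427]) cube([100, 1492, 16]);
translate([857, 255, 427]) cube([100, 1492, 16]);
translate([1085, 255, 427]) cube([100, 1492, 16]);
translate([1313, 255, 427]) cube([100, 1492, 16]);
translate([1541, 255, 427]) cube([100, 1492, 16]);
translate([1769, 255, 427]) cube([100, 1492, 16]);
translate([1997, 255, 427]) cube([100, 1492, 16]);


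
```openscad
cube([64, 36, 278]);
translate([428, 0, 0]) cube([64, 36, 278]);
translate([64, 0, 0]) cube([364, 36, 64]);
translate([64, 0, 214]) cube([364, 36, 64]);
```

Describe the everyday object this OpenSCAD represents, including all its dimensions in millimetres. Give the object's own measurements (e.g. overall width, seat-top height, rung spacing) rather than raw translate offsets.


A rectangular picture frame lying in the x–z plane (depth along y). The opening is 364 mm wide (x) by 150 mm tall (z), surrounded by a border 64 mm wide on all four sides. The frame is 36 mm deep and is made of two full-height vertical stiles with two horizontal rails fitted between them.


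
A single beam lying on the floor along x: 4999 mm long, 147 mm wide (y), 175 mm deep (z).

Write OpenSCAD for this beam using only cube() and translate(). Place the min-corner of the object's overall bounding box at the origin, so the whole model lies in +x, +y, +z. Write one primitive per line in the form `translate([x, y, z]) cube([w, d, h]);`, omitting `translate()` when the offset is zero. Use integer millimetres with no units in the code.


cube([4999, 147, 175]);


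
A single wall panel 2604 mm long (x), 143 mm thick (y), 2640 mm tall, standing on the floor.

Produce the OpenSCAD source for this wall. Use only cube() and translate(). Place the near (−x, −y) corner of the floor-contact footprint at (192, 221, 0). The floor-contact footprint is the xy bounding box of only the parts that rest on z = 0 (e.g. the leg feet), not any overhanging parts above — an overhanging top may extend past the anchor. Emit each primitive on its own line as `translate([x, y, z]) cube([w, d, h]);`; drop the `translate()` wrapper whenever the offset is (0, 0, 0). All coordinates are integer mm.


translate([192, 221, 0]) cube([2604, 143, 2640]);


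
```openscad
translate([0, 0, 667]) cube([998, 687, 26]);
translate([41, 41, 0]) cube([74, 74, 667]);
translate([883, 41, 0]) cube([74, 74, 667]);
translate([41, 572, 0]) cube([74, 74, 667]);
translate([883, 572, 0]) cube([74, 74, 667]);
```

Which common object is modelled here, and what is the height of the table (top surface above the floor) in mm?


A table. The table height is 693 mm.

A 998×687×26 slab sits at z = 667 on four 74 mm square posts — a table. The top surface is at 667 + 26 = 693 mm.


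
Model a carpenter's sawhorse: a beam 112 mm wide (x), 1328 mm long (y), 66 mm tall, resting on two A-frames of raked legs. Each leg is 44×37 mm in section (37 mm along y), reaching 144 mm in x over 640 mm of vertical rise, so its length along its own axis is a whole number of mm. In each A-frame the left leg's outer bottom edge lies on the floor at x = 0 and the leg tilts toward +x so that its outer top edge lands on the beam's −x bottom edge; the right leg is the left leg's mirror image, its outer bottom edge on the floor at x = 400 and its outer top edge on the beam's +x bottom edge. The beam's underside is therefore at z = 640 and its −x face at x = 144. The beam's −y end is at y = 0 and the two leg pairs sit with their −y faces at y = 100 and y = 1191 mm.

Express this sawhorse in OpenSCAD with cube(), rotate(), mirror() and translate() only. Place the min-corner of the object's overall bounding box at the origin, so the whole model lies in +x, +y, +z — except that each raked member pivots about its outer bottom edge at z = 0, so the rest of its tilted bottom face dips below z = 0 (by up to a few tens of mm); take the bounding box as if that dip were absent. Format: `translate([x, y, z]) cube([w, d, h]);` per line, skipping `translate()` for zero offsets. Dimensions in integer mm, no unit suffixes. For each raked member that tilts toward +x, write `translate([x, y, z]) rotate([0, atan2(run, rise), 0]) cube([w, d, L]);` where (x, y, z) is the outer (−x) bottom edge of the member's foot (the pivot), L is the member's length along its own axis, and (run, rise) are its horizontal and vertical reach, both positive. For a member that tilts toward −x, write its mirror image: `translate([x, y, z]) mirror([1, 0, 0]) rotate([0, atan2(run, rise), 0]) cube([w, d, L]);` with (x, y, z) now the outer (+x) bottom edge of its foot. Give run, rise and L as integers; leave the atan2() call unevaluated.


translate([144, 0, 640]) cube([112, 1328, 66]);
translate([0, 100, 0]) rotate([0, atan2(144, 640), 0]) cube([44, 37, 656]);
translate([400, 100, 0]) mirror([1, 0, 0]) rotate([0, atan2(144, 640), 0]) cube([44, 37, 656]);
translate([0, 1191, 0]) rotate([0, atan2(144, 640), 0]) cube([44, 37, 656]);
translate([400, 1191, 0]) mirror([1, 0, 0]) rotate([0, atan2(144, 640), 0]) cube([44, 37, 656]);


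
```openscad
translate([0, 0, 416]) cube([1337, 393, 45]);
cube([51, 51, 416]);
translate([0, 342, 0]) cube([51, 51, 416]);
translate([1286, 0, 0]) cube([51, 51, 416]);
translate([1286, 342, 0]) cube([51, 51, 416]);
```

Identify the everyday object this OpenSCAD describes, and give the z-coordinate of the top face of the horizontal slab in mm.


A bench. The seat-top height is 461 mm.

A long slab on four corner posts — a bench. The slab sits at z = 416 with thickness 45, so the top is 416 + 45 = 461 mm.


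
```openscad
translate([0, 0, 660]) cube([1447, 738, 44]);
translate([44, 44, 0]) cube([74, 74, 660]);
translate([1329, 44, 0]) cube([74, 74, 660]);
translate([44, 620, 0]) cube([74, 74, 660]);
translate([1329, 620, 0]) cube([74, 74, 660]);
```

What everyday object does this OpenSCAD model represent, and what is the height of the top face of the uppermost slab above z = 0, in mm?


A table. The table height is 704 mm.

A 1447×738×44 slab sits at z = 660 on four 74 mm square posts — a table. The top surface is at 660 + 44 = 704 mm.


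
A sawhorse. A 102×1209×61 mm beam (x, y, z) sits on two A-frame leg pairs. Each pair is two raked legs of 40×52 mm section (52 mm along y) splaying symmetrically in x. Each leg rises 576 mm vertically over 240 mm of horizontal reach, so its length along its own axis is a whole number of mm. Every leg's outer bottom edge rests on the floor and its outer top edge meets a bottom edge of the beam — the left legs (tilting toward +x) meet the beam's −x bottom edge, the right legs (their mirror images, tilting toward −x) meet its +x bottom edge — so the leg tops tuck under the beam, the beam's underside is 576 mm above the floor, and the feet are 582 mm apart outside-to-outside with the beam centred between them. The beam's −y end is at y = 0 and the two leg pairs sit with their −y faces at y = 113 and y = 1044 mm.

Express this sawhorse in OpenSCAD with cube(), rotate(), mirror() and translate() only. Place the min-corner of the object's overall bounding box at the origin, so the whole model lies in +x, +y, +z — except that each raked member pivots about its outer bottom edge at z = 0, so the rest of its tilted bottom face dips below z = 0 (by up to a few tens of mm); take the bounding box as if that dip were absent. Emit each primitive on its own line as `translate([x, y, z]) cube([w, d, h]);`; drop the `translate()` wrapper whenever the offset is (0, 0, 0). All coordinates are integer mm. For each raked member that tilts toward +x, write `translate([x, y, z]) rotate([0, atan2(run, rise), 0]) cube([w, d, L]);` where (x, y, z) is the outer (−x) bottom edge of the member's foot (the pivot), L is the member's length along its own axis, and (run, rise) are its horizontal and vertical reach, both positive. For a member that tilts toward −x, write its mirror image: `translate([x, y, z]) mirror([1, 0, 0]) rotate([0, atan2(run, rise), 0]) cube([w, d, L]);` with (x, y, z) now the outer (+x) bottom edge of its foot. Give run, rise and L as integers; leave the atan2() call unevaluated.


// leg length = √(240² + 576²) = 624
// right-leg outer foot x = 2·240 + 102 = 582
// beam min-corner = (240, 0, 576)
translate([240, 0, 576]) cube([102, 1209, 61]);
translate([0, 113, 0]) rotate([0, atan2(240, 576), 0]) cube([40, 52, 624]);
translate([582, 113, 0]) mirror([1, 0, 0]) rotate([0, atan2(240, 576), 0]) cube([40, 52, 624]);
translate([0, 1044, 0]) rotate([0, atan2(240, 576), 0]) cube([40, 52, 624]);
translate([582, 1044, 0]) mirror([1, 0, 0]) rotate([0, atan2(240, 576), 0]) cube([40, 52, 624]);


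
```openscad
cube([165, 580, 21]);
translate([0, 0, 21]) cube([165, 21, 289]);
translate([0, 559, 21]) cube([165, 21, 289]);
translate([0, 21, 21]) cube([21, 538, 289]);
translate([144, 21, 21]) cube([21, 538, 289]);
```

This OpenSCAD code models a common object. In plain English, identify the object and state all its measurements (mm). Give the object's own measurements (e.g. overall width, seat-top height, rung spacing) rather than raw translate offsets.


An open-topped rectangular box: outside dimensions 165×580×310 mm, with a uniform wall and base thickness of 21 mm. The base is a full 165×580 slab on the floor; four walls sit on top of the base. The front and back walls (the −y and +y sides) span the full width; the two side walls fit between them.


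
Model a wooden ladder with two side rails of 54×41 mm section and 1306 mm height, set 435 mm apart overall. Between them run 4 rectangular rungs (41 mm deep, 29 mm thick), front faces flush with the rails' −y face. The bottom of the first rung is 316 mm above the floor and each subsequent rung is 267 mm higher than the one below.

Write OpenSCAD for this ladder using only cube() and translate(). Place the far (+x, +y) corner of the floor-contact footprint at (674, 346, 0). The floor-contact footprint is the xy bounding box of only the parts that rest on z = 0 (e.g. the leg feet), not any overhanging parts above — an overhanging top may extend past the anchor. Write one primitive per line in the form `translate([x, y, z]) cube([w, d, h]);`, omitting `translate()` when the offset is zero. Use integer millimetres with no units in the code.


translate([239, 305, 0]) cube([54, 41, 1306]);
translate([620, 305, 0]) cube([54, 41, 1306]);
translate([293, 305, 316]) cube([327, 41, 29]);
translate([293, 305, 583]) cube([327, 41, 29]);
translate([293, 305, 850]) cube([327, 41, 29]);
translate([293, 305, 1117]) cube([327, 41, 29]);


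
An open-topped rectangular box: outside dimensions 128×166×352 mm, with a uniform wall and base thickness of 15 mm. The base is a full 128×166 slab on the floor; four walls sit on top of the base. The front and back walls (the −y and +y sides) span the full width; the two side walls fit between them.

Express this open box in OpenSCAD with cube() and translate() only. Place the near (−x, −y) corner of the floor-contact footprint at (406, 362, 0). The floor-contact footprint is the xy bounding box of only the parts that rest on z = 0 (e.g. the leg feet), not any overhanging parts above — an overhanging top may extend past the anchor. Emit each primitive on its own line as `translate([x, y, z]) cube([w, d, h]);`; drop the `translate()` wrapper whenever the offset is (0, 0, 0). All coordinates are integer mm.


translate([406, 362, 0]) cube([128, 166, 15]);
translate([406, 362, 15]) cube([128, 15, 337]);
translate([406, 513, 15]) cube([128, 15, 337]);
translate([406, 377, 15]) cube([15, 136, 337]);
translate([519, 377, 15]) cube([15, 136, 337]);


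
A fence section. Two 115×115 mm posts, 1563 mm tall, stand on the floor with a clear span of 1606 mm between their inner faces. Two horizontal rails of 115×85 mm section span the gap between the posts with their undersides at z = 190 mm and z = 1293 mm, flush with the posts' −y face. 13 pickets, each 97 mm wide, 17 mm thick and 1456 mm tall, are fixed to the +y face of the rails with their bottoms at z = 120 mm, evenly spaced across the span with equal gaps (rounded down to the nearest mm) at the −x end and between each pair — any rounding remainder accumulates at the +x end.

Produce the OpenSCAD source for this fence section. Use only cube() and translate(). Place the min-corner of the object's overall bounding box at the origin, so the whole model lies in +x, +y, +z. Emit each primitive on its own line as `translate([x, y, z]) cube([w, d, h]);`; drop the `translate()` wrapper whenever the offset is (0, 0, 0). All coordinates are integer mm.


cube([115, 115, 1563]);
translate([1721, 0, 0]) cube([115, 115, 1563]);
translate([115, 0, 190]) cube([1606, 115, 85]);
translate([115, 0, 1293]) cube([1606, 115, 85]);
translate([139, 115, 120]) cube([97, 17, 1456]);
translate([260, 115, 120]) cube([97, 17, 1456]);
translate([381, 115, 120]) cube([97, 17, 1456]);
translate([502, 115, 120]) cube([97, 17, 1456]);
translate([623, 115, 120]) cube([97, 17, 1456]);
translate([744, 115, 120]) cube([97, 17, 1456]);
translate([865, 115, 120]) cube([97, 17, 1456]);
translate([986, 115, 120]) cube([97, 17, 1456]);
translate([1107, 115, 120]) cube([97, 17, 1456]);
translate([1228, 115, 120]) cube([97, 17, 1456]);
translate([1349, 115, 120]) cube([97, 17, 1456]);
translate([1470, 115, 120]) cube([97, 17, 1456]);
translate([1591, 115, 120]) cube([97, 17, 1456]);


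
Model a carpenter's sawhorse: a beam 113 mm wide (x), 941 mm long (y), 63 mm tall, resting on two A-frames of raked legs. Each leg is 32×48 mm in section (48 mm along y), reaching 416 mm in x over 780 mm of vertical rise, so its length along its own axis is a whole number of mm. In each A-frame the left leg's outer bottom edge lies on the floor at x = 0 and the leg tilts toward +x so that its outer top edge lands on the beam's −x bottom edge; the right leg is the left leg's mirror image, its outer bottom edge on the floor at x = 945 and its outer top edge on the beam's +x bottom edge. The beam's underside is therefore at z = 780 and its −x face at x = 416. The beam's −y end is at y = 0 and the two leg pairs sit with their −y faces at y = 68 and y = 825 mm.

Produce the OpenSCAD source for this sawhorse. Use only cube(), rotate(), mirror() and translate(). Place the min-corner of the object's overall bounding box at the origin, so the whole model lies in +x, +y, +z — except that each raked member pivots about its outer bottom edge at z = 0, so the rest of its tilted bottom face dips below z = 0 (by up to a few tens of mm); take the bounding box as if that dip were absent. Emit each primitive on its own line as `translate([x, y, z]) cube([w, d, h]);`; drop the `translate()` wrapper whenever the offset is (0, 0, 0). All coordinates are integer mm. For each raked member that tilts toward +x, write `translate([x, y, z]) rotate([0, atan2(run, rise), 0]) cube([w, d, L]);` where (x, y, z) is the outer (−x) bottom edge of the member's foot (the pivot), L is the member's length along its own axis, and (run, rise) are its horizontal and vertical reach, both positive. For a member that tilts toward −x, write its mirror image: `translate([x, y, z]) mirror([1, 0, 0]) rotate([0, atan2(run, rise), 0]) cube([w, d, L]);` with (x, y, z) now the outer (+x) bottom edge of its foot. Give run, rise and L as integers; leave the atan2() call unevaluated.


// leg length = √(416² + 780²) = 884
// right-leg outer foot x = 2·416 + 113 = 945
// beam min-corner = (416, 0, 780)
translate([416, 0, 780]) cube([113, 941, 63]);
translate([0, 68, 0]) rotate([0, atan2(416, 780), 0]) cube([32, 48, 884]);
translate([945, 68, 0]) mirror([1, 0, 0]) rotate([0, atan2(416, 780), 0]) cube([32, 48, 884]);
translate([0, 825, 0]) rotate([0, atan2(416, 780), 0]) cube([32, 48, 884]);
translate([945, 825, 0]) mirror([1, 0, 0]) rotate([0, atan2(416, 780), 0]) cube([32, 48, 884]);


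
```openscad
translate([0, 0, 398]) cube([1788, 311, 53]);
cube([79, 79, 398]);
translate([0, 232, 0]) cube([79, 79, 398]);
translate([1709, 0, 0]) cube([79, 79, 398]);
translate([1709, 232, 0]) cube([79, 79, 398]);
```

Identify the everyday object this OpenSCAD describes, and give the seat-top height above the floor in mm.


A bench. The seat-top height is 451 mm.

A long slab on four corner posts — a bench. The slab sits at z = 398 with thickness 53, so the top is 398 + 53 = 451 mm.


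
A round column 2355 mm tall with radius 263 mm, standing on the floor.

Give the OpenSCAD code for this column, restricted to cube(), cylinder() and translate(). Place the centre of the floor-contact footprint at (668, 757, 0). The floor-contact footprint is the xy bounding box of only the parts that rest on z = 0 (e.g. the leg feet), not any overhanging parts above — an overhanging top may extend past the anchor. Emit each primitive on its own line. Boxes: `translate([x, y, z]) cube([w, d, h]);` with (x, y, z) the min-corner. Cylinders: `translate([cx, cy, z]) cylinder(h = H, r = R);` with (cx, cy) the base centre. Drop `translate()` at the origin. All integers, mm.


translate([668, 757, 0]) cylinder(h = 2355, r = 263);


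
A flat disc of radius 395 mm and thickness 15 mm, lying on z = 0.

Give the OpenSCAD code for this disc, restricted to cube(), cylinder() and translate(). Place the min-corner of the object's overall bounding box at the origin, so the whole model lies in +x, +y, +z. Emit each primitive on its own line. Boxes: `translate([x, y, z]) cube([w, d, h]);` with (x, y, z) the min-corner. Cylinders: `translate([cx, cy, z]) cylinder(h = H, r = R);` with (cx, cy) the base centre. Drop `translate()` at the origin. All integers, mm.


translate([395, 395, 0]) cylinder(h = 15, r = 395);


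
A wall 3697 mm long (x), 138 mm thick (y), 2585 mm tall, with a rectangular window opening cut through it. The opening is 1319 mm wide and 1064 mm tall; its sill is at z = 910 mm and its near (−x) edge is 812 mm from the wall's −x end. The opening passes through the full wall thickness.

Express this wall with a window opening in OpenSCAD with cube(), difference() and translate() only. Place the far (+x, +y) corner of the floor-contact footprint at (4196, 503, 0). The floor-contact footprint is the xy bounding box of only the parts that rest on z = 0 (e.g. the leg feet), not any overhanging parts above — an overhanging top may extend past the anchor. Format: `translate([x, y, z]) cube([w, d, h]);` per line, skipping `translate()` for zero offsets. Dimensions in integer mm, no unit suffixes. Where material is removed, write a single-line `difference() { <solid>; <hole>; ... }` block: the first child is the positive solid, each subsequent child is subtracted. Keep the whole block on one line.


difference() { translate([499, 365, 0]) cube([3697, 138, 2585]); translate([1311, 365, 910]) cube([1319, 138, 1064]); }


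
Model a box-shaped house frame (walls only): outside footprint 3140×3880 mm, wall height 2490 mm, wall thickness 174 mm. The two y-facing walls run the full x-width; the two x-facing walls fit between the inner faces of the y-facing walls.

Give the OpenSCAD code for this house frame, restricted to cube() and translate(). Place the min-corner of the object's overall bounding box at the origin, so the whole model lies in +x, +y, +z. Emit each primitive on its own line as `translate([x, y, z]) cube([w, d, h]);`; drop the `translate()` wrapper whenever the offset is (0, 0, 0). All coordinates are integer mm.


cube([3140, 174, 2490]);
translate([0, 3706, 0]) cube([3140, 174, 2490]);
translate([0, 174, 0]) cube([174, 3532, 2490]);
translate([2966, 174, 0]) cube([174, 3532, 2490]);


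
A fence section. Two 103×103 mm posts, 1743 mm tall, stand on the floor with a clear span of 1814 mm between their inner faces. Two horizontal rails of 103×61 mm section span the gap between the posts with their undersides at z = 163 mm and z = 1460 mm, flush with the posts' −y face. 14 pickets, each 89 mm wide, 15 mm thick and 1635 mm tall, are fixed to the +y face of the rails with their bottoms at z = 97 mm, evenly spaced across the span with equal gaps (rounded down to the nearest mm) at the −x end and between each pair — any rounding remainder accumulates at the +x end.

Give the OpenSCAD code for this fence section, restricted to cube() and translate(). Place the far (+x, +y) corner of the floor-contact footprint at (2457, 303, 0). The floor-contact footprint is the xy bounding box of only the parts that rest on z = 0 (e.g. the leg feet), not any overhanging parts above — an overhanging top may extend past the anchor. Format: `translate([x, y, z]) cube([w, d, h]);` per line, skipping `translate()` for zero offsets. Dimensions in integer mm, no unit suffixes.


translate([437, 200, 0]) cube([103, 103, 1743]);
translate([2354, 200, 0]) cube([103, 103, 1743]);
translate([540, 200, 163]) cube([1814, 103, 61]);
translate([540, 200, 1460]) cube([1814, 103, 61]);
translate([577, 303, 97]) cube([89, 15, 1635]);
translate([703, 303, 97]) cube([89, 15, 1635]);
translate([829, 303, 97]) cube([89, 15, 1635]);
translate([955, 303, 97]) cube([89, 15, 1635]);
translate([1081, 303, 97]) cube([89, 15, 1635]);
translate([1207, 303, 97]) cube([89, 15, 1635]);
translate([1333, 303, 97]) cube([89, 15, 1635]);
translate([1459, 303, 97]) cube([89, 15, 1635]);
translate([1585, 303, 97]) cube([89, 15, 1635]);
translate([1711, 303, 97]) cube([89, 15, 1635]);
translate([1837, 303, 97]) cube([89, 15, 1635]);
translate([1963, 303, 97]) cube([89, 15, 1635]);
translate([2089, 303, 97]) cube([89, 15, 1635]);
translate([2215, 303, 97]) cube([89, 15, 1635]);


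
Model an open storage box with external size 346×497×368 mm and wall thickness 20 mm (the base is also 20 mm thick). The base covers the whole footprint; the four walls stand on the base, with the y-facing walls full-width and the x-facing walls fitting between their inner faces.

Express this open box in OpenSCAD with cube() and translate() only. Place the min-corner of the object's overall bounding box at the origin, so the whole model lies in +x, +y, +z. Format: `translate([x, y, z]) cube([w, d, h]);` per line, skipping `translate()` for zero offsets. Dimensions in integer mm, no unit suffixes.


cube([346, 497, 20]);
translate([0, 0, 20]) cube([346, 20, 348]);
translate([0, 477, 20]) cube([346, 20, 348]);
translate([0, 20, 20]) cube([20, 457, 348]);
translate([326, 20, 20]) cube([20, 457, 348]);


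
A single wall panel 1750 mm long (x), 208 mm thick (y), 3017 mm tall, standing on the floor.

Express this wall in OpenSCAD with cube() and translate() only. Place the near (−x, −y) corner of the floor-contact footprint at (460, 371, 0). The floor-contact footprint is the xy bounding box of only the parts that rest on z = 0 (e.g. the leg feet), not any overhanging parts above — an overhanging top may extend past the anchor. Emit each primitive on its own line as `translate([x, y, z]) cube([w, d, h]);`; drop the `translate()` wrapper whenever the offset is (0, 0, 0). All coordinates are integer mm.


translate([460, 371, 0]) cube([1750, 208, 3017]);


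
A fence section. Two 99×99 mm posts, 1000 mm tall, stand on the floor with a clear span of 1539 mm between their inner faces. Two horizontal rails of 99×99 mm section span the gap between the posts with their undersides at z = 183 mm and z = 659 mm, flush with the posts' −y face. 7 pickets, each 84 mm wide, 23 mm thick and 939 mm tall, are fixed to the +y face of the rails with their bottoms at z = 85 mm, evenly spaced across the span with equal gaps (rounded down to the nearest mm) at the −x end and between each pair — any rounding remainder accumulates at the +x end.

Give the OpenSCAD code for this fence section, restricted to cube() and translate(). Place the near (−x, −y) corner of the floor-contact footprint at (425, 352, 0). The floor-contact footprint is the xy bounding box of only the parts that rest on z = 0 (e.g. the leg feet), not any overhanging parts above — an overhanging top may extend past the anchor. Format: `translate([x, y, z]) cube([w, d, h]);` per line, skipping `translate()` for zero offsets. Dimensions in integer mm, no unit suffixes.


translate([425, 352, 0]) cube([99, 99, 1000]);
translate([2063, 352, 0]) cube([99, 99, 1000]);
translate([524, 352, 183]) cube([1539, 99, 99]);
translate([524, 352, 659]) cube([1539, 99, 99]);
translate([642, 451, 85]) cube([84, 23, 939]);
translate([844, 451, 85]) cube([84, 23, 939]);
translate([1046, 451, 85]) cube([84, 23, 939]);
translate([1248, 451, 85]) cube([84, 23, 939]);
translate([1450, 451, 85]) cube([84, 23, 939]);
translate([1652, 451, 85]) cube([84, 23, 939]);
translate([1854, 451, 85]) cube([84, 23, 939]);


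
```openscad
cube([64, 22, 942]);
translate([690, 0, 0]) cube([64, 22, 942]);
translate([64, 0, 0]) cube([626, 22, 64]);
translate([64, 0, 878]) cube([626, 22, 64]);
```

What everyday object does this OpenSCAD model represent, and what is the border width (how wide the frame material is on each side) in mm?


A picture frame. The border width is 64 mm.

Four thin pieces enclosing a rectangular opening — a picture frame. The two full-height stiles are 942 mm tall; the top rail sits at z = 878 and is 64 mm tall, so the border above the opening is 942 − 878 = 64 mm, matching the stile x-width.


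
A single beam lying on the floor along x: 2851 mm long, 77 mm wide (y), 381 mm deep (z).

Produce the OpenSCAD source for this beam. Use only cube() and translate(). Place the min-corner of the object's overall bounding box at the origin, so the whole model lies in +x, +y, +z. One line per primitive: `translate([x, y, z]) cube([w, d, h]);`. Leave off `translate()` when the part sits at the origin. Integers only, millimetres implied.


cube([2851, 77, 381]);


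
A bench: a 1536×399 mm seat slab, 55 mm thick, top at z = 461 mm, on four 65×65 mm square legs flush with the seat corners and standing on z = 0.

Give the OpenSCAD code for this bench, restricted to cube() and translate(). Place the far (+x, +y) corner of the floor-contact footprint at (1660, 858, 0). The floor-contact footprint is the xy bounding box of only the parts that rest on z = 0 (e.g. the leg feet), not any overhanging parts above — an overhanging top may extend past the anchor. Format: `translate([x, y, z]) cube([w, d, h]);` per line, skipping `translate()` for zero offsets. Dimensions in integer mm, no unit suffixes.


translate([124, 459, 406]) cube([1536, 399, 55]);
translate([124, 459, 0]) cube([65, 65, 406]);
translate([124, 793, 0]) cube([65, 65, 406]);
translate([1595, 459, 0]) cube([65, 65, 406]);
translate([1595, 793, 0]) cube([65, 65, 406]);


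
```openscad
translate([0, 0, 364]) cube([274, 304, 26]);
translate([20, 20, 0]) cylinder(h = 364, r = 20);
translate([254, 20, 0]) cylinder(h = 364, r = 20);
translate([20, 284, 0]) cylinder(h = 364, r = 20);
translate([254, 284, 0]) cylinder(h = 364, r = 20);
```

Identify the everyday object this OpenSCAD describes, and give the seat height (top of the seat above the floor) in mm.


A stool. The seat height is 390 mm.

A 274×304×26 slab at z = 364 on four corner cylinders — a stool. The seat top is 364 + 26 = 390 mm.


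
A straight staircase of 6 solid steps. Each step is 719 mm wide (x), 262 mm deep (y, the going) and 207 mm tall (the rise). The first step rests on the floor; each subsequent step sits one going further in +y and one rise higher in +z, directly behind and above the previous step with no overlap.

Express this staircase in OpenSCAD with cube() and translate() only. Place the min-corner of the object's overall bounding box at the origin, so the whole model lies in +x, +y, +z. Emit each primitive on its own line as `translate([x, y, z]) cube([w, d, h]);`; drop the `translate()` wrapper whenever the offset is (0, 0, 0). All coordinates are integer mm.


cube([719, 262, 207]);
translate([0, 262, 207]) cube([719, 262, 207]);
translate([0, 524, 414]) cube([719, 262, 207]);
translate([0, 786, 621]) cube([719, 262, 207]);
translate([0, 1048, 828]) cube([719, 262, 207]);
translate([0, 1310, 1035]) cube([719, 262, 207]);


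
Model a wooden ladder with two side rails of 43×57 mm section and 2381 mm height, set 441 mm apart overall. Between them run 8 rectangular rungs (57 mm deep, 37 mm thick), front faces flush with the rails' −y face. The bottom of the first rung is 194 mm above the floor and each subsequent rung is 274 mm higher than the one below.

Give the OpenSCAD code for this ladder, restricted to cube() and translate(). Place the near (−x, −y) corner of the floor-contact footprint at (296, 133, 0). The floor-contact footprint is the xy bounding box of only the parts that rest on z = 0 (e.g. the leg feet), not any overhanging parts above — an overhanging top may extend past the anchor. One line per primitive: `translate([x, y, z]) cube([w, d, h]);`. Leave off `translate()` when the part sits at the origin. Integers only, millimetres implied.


translate([296, 133, 0]) cube([43, 57, 2381]);
translate([694, 133, 0]) cube([43, 57, 2381]);
translate([339, 133, 194]) cube([355, 57, 37]);
translate([339, 133, 468]) cube([355, 57, 37]);
translate([339, 133, 742]) cube([355, 57, 37]);
translate([339, 133, 1016]) cube([355, 57, 37]);
translate([339, 133, 1290]) cube([355, 57, 37]);
translate([339, 133, 1564]) cube([355, 57, 37]);
translate([339, 133, 1838]) cube([355, 57, 37]);
translate([339, 133, 2112]) cube([355, 57, 37]);


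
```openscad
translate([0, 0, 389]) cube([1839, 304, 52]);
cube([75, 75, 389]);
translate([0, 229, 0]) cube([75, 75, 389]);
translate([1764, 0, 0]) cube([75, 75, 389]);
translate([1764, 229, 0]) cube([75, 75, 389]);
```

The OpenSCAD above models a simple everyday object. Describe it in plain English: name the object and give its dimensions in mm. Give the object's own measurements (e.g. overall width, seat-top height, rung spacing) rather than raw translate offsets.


A bench: a 1839×304 mm seat slab, 52 mm thick, top at z = 441 mm, on four 75×75 mm square legs flush with the seat corners and standing on z = 0.


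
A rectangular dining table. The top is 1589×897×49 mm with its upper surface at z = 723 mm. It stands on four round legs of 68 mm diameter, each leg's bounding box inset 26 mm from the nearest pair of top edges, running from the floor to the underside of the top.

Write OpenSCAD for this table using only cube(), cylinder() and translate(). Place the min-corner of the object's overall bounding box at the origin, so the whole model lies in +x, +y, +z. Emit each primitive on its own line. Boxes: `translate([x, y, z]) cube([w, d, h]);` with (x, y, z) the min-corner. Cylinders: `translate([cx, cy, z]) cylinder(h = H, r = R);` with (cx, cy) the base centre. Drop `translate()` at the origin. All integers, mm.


translate([0, 0, 674]) cube([1589, 897, 49]);
translate([60, 60, 0]) cylinder(h = 674, r = 34);
translate([1529, 60, 0]) cylinder(h = 674, r = 34);
translate([60, 837, 0]) cylinder(h = 674, r = 34);
translate([1529, 837, 0]) cylinder(h = 674, r = 34);


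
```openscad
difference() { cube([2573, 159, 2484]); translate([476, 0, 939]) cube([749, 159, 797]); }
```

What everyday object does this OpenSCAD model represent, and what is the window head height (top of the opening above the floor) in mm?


A wall with a window opening. The window head height is 1736 mm.

A wall with a rectangular opening subtracted — a window. Sill at z = 939, opening 797 mm tall, so the head is at 939 + 797 = 1736 mm.


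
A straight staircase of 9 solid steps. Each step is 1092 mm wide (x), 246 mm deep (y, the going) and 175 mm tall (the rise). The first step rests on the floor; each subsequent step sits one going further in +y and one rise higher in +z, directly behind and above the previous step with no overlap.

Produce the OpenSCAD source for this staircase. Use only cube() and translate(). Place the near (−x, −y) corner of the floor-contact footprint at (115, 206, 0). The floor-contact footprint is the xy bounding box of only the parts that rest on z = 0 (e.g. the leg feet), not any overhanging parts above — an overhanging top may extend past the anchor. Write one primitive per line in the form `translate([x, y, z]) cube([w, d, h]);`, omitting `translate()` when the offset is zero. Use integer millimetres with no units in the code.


translate([115, 206, 0]) cube([1092, 246, 175]);
translate([115, 452, 175]) cube([1092, 246, 175]);
translate([115, 698, 350]) cube([1092, 246, 175]);
translate([115, 944, 525]) cube([1092, 246, 175]);
translate([115, 1190, 700]) cube([1092, 246, 175]);
translate([115, 1436, 875]) cube([1092, 246, 175]);
translate([115, 1682, 1050]) cube([1092, 246, 175]);
translate([115, 1928, 1225]) cube([1092, 246, 175]);
translate([115, 2174, 1400]) cube([1092, 246, 175]);


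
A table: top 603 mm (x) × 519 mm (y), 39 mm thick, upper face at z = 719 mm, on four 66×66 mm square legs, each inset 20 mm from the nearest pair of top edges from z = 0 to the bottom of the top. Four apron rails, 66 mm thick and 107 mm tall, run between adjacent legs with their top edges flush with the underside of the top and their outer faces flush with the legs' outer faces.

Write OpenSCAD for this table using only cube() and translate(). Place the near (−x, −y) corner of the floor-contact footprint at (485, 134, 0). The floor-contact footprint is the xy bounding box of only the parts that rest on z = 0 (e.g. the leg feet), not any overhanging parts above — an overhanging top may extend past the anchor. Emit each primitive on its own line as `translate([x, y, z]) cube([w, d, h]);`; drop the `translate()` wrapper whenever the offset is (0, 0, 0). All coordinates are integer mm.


translate([465, 114, 680]) cube([603, 519, 39]);
translate([485, 134, 0]) cube([66, 66, 680]);
translate([982, 134, 0]) cube([66, 66, 680]);
translate([485, 547, 0]) cube([66, 66, 680]);
translate([982, 547, 0]) cube([66, 66, 680]);
translate([551, 134, 573]) cube([431, 66, 107]);
translate([551, 547, 573]) cube([431, 66, 107]);
translate([485, 200, 573]) cube([66, 347, 107]);
translate([982, 200, 573]) cube([66, 347, 107]);


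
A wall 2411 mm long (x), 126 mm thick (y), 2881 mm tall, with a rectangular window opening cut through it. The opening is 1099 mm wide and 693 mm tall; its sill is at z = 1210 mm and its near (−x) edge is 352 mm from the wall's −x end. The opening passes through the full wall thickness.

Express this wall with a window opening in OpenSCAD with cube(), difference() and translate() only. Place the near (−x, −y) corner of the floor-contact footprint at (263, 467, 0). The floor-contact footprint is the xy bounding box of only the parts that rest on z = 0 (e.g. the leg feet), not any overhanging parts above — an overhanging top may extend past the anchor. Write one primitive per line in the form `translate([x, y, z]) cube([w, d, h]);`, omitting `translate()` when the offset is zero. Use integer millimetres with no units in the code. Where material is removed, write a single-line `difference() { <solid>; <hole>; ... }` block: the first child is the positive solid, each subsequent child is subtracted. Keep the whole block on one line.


difference() { translate([263, 467, 0]) cube([2411, 126, 2881]); translate([615, 467, 1210]) cube([1099, 126, 693]); }
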